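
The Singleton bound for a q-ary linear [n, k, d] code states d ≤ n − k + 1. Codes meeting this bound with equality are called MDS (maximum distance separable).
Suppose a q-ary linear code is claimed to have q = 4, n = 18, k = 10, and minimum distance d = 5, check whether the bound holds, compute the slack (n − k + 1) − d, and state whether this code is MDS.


Singleton RHS = n − k + 1 = 9, slack = 4, bound satisfied, not MDS.

Singleton bound: d ≤ n − k + 1.
Here n = 18, k = 10, so n − k + 1 = 9.
Given d = 5, check d ≤ 9: YES.
Slack = (n − k + 1) − d = 4.
The code is NOT MDS (slack = 4 > 0).
Description: the claimed parameters are [18, 10, 5]_4; such a code would be non-MDS.


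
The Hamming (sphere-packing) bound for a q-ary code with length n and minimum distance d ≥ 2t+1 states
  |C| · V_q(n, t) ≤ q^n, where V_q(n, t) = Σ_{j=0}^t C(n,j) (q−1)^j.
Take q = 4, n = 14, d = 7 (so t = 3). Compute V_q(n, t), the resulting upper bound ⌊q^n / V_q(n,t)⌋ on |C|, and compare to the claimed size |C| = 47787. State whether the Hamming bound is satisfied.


V_q(n, t) = 10690, q^n = 268435456, Hamming bound = 25110, |C| = 47787 > bound (violated).

Step 1: Compute V_q(n, t) = Σ_{j=0}^3 C(n, j) (q−1)^j.
  j = 0: C(14,0)·(3)^0 = 1·1 = 1.
  j = 1: C(14,1)·(3)^1 = 14·3 = 42.
  j = 2: C(14,2)·(3)^2 = 91·9 = 819.
  j = 3: C(14,3)·(3)^3 = 364·27 = 9828.
  V_q(n, t) = 1 + 42 + 819 + 9828 = 10690.
Step 2: q^n = 4^14 = 268435456.
Step 3: Hamming bound ⌊q^n / V_q(n,t)⌋ = ⌊268435456/10690⌋ = 25110.
Step 4: Compare |C| = 47787 to 25110: violated.
The claimed |C| lies above the Hamming bound, so no 4-ary code of length 14 with d ≥ 7 can have 47787 codewords.


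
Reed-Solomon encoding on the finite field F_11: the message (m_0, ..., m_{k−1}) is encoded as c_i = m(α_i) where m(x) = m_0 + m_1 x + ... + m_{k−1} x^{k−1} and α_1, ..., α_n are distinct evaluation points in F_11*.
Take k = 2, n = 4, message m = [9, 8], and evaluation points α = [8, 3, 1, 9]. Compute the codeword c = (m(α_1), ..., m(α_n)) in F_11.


c = [7, 0, 6, 4]

Message polynomial: m(x) = 9 + 8·x (mod 11).
For each evaluation point α_i, compute m(α_i) mod 11:
  α_1 = 8: Horner steps 8 → 7, so m(8) = 7.
  α_2 = 3: Horner steps 8 → 0, so m(3) = 0.
  α_3 = 1: Horner steps 8 → 6, so m(1) = 6.
  α_4 = 9: Horner steps 8 → 4, so m(9) = 4.
Codeword c = [7, 0, 6, 4] ∈ F_11^4.


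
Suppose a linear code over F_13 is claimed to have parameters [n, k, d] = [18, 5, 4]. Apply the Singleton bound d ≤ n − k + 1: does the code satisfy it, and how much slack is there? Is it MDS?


Singleton RHS = n − k + 1 = 14, slack = 10, bound satisfied, not MDS.

Singleton bound: d ≤ n − k + 1.
Here n = 18, k = 5, so n − k + 1 = 14.
Given d = 4, check d ≤ 14: YES.
Slack = (n − k + 1) − d = 10.
The code is NOT MDS (slack = 10 > 0).
Description: the claimed parameters are [18, 5, 4]_13; such a code would be non-MDS.


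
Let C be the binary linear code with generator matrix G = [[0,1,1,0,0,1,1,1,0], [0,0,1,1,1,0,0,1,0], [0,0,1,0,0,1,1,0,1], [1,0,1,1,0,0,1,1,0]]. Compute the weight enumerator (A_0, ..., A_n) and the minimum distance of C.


Weight distribution: A_0 = 1, A_3 = 2, A_4 = 3, A_5 = 6, A_6 = 4. Minimum distance d = 3.

Enumerate all 2^4 = 16 messages m ∈ F_2^4.
For each, compute codeword c = mG in F_2^9, then tally its weight.
  m = 0000 → c = 000000000, weight = 0.
  m = 1000 → c = 011001110, weight = 5.
  m = 0100 → c = 001110010, weight = 4.
  m = 1100 → c = 010111100, weight = 5.
  m = 0010 → c = 001001101, weight = 4.
  m = 1010 → c = 010000011, weight = 3.
  m = 0110 → c = 000111111, weight = 6.
  m = 1110 → c = 011110001, weight = 5.
  m = 0001 → c = 101100110, weight = 5.
  m = 1001 → c = 110101000, weight = 4.
  m = 0101 → c = 100010100, weight = 3.
  m = 1101 → c = 111011010, weight = 6.
  m = 0011 → c = 100101011, weight = 5.
  m = 1011 → c = 111100101, weight = 6.
  m = 0111 → c = 101011001, weight = 5.
  m = 1111 → c = 110010111, weight = 6.
Tally weights:
  weight 0: 1 codewords.
  weight 3: 2 codewords.
  weight 4: 3 codewords.
  weight 5: 6 codewords.
  weight 6: 4 codewords.
Minimum distance d = smallest w > 0 with A_w > 0 = 3.
Sanity: Σ A_w = 16 = 2^4 = 16 ✓.


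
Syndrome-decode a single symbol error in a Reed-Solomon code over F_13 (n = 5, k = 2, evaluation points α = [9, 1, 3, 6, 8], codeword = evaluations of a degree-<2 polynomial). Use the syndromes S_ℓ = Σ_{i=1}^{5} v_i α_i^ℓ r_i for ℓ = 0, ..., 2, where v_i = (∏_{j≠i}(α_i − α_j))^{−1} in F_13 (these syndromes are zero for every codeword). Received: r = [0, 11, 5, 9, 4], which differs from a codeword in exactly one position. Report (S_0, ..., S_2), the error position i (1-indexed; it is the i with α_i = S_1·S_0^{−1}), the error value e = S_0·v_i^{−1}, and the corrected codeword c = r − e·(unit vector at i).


S = (5, 1, 8), error at position 5, error magnitude e = 1, c = [0, 11, 5, 9, 3].

Step 1: column multipliers v_i = (∏_{j≠i}(α_i − α_j))^{−1} mod 13.
  i = 1 (α = 9): (9−1)(9−3)(9−6)(9−8) = 8·6·3·1 = 144 ≡ 1, so v_1 = 1^{−1} = 1 (mod 13).
  i = 2 (α = 1): (1−9)(1−3)(1−6)(1−8) = (−8)·(−2)·(−5)·(−7) = 560 ≡ 1, so v_2 = 1^{−1} = 1 (mod 13).
  i = 3 (α = 3): (3−9)(3−1)(3−6)(3−8) = (−6)·2·(−3)·(−5) = −180 ≡ 2, so v_3 = 2^{−1} = 7 (mod 13).
  i = 4 (α = 6): (6−9)(6−1)(6−3)(6−8) = (−3)·5·3·(−2) = 90 ≡ 12, so v_4 = 12^{−1} = 12 (mod 13).
  i = 5 (α = 8): (8−9)(8−1)(8−3)(8−6) = (−1)·7·5·2 = −70 ≡ 8, so v_5 = 8^{−1} = 5 (mod 13).
  v = [1, 1, 7, 12, 5].
Step 2: syndromes of r = [0, 11, 5, 9, 4] (all sums mod 13).
  S_0 = Σ v_i r_i = 1·0 + 1·11 + 7·5 + 12·9 + 5·4 = 174 ≡ 5.
  S_1 = Σ v_i α_i r_i = 1·9·0 + 1·1·11 + 7·3·5 + 12·6·9 + 5·8·4 = 924 ≡ 1.
  α_i^2 mod 13 = [3, 1, 9, 10, 12].
  S_2 = Σ v_i α_i^2 r_i = 1·3·0 + 1·1·11 + 7·9·5 + 12·10·9 + 5·12·4 = 1646 ≡ 8.
  S = (5, 1, 8) ≠ 0, so r is not a codeword (an error is present).
Step 3: locate the error. For a single error e at position i, S_ℓ = v_i·e·α_i^ℓ, so α_err = S_1/S_0.
  S_0^{−1} = 5^{−1} = 8 (mod 13), so α_err = 1·8 = 8 ≡ 8 = α_5. Error position i = 5.
  Consistency check: S_2/S_1 = 8·1 = 8 ≡ 8 = α_err ✓ (single-error assumption holds).
Step 4: error magnitude e = S_0/v_5 = S_0·∏_{j≠5}(α_5 − α_j) = 5·8 = 40 ≡ 1 (mod 13).
Step 5: correct position 5: c_5 = r_5 − e = 4 − 1 ≡ 3 (mod 13). Hence c = [0, 11, 5, 9, 3].
  Check: interpolating c through the α_i gives m(x) = 1 + 10·x (degree < 2) with m(α_i) = c_i for every i, so c is indeed a codeword.


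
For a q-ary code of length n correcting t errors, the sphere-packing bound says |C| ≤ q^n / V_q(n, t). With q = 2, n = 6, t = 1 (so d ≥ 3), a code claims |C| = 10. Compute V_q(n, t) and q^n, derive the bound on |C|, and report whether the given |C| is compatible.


V_q(n, t) = 7, q^n = 64, Hamming bound = 9, |C| = 10 > bound (violated).

Step 1: Compute V_q(n, t) = Σ_{j=0}^1 C(n, j) (q−1)^j.
  j = 0: C(6,0)·(1)^0 = 1·1 = 1.
  j = 1: C(6,1)·(1)^1 = 6·1 = 6.
  V_q(n, t) = 1 + 6 = 7.
Step 2: q^n = 2^6 = 64.
Step 3: Hamming bound ⌊q^n / V_q(n,t)⌋ = ⌊64/7⌋ = 9.
Step 4: Compare |C| = 10 to 9: violated.
The claimed |C| lies above the Hamming bound, so no 2-ary code of length 6 with d ≥ 3 can have 10 codewords.


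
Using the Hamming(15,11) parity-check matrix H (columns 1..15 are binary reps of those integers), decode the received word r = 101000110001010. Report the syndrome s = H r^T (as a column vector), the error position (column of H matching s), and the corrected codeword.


s = (1, 1, 1, 1)^T, error position = 15, corrected codeword c = 101000110001011

Compute s = H r^T mod 2 one row at a time:
  s_1 = 1 + 0 + 0 + 0 + 1 + 0 + 1 + 0 = 3 ≡ 1 (mod 2).
  s_2 = 0 + 0 + 0 + 1 + 1 + 0 + 1 + 0 = 3 ≡ 1 (mod 2).
  s_3 = 0 + 1 + 0 + 1 + 0 + 0 + 1 + 0 = 3 ≡ 1 (mod 2).
  s_4 = 1 + 1 + 0 + 1 + 0 + 0 + 0 + 0 = 3 ≡ 1 (mod 2).
s = (1, 1, 1, 1)^T — this equals column 15 of H (binary 1111), so error is at position 15.
Correct: flip bit 15 of r = 101000110001010 to get c = 101000110001011.


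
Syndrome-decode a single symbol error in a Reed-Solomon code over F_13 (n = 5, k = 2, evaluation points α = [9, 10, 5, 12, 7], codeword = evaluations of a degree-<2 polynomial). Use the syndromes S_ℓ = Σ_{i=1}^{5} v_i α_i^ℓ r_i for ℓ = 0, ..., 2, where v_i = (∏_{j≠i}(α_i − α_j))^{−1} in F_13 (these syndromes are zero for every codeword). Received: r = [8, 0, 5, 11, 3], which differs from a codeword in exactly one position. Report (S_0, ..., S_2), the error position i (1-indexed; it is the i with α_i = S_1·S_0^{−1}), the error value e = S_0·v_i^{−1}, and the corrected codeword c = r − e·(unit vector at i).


S = (3, 1, 9), error at position 1, error magnitude e = 7, c = [1, 0, 5, 11, 3].

Step 1: column multipliers v_i = (∏_{j≠i}(α_i − α_j))^{−1} mod 13.
  i = 1 (α = 9): (9−10)(9−5)(9−12)(9−7) = (−1)·4·(−3)·2 = 24 ≡ 11, so v_1 = 11^{−1} = 6 (mod 13).
  i = 2 (α = 10): (10−9)(10−5)(10−12)(10−7) = 1·5·(−2)·3 = −30 ≡ 9, so v_2 = 9^{−1} = 3 (mod 13).
  i = 3 (α = 5): (5−9)(5−10)(5−12)(5−7) = (−4)·(−5)·(−7)·(−2) = 280 ≡ 7, so v_3 = 7^{−1} = 2 (mod 13).
  i = 4 (α = 12): (12−9)(12−10)(12−5)(12−7) = 3·2·7·5 = 210 ≡ 2, so v_4 = 2^{−1} = 7 (mod 13).
  i = 5 (α = 7): (7−9)(7−10)(7−5)(7−12) = (−2)·(−3)·2·(−5) = −60 ≡ 5, so v_5 = 5^{−1} = 8 (mod 13).
  v = [6, 3, 2, 7, 8].
Step 2: syndromes of r = [8, 0, 5, 11, 3] (all sums mod 13).
  S_0 = Σ v_i r_i = 6·8 + 3·0 + 2·5 + 7·11 + 8·3 = 159 ≡ 3.
  S_1 = Σ v_i α_i r_i = 6·9·8 + 3·10·0 + 2·5·5 + 7·12·11 + 8·7·3 = 1574 ≡ 1.
  α_i^2 mod 13 = [3, 9, 12, 1, 10].
  S_2 = Σ v_i α_i^2 r_i = 6·3·8 + 3·9·0 + 2·12·5 + 7·1·11 + 8·10·3 = 581 ≡ 9.
  S = (3, 1, 9) ≠ 0, so r is not a codeword (an error is present).
Step 3: locate the error. For a single error e at position i, S_ℓ = v_i·e·α_i^ℓ, so α_err = S_1/S_0.
  S_0^{−1} = 3^{−1} = 9 (mod 13), so α_err = 1·9 = 9 ≡ 9 = α_1. Error position i = 1.
  Consistency check: S_2/S_1 = 9·1 = 9 ≡ 9 = α_err ✓ (single-error assumption holds).
Step 4: error magnitude e = S_0/v_1 = S_0·∏_{j≠1}(α_1 − α_j) = 3·11 = 33 ≡ 7 (mod 13).
Step 5: correct position 1: c_1 = r_1 − e = 8 − 7 ≡ 1 (mod 13). Hence c = [1, 0, 5, 11, 3].
  Check: interpolating c through the α_i gives m(x) = 10 + 12·x (degree < 2) with m(α_i) = c_i for every i, so c is indeed a codeword.


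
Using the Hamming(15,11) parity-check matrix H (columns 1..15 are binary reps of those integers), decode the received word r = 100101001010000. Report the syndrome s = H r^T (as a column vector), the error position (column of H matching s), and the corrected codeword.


s = (0, 0, 0, 1)^T, error position = 1, corrected codeword c = 000101001010000

Compute s = H r^T mod 2 one row at a time:
  s_1 = 0 + 1 + 0 + 1 + 0 + 0 + 0 + 0 = 2 ≡ 0 (mod 2).
  s_2 = 1 + 0 + 1 + 0 + 0 + 0 + 0 + 0 = 2 ≡ 0 (mod 2).
  s_3 = 0 + 0 + 1 + 0 + 0 + 1 + 0 + 0 = 2 ≡ 0 (mod 2).
  s_4 = 1 + 0 + 0 + 0 + 1 + 1 + 0 + 0 = 3 ≡ 1 (mod 2).
s = (0, 0, 0, 1)^T — this equals column 1 of H (binary 0001), so error is at position 1.
Correct: flip bit 1 of r = 100101001010000 to get c = 000101001010000.


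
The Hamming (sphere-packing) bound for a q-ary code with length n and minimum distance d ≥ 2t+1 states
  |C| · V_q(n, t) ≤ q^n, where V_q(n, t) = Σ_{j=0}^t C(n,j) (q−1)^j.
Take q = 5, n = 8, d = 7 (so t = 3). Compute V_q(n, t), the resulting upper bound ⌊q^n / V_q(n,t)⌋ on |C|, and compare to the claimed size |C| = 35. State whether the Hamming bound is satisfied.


V_q(n, t) = 4065, q^n = 390625, Hamming bound = 96, |C| = 35 ≤ bound (satisfied).

Step 1: Compute V_q(n, t) = Σ_{j=0}^3 C(n, j) (q−1)^j.
  j = 0: C(8,0)·(4)^0 = 1·1 = 1.
  j = 1: C(8,1)·(4)^1 = 8·4 = 32.
  j = 2: C(8,2)·(4)^2 = 28·16 = 448.
  j = 3: C(8,3)·(4)^3 = 56·64 = 3584.
  V_q(n, t) = 1 + 32 + 448 + 3584 = 4065.
Step 2: q^n = 5^8 = 390625.
Step 3: Hamming bound ⌊q^n / V_q(n,t)⌋ = ⌊390625/4065⌋ = 96.
Step 4: Compare |C| = 35 to 96: satisfied.
The claimed |C| lies below the Hamming bound.


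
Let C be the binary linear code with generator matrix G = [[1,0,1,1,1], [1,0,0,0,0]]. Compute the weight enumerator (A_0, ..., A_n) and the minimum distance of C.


Weight distribution: A_0 = 1, A_1 = 1, A_3 = 1, A_4 = 1. Minimum distance d = 1.

Enumerate all 2^2 = 4 messages m ∈ F_2^2.
For each, compute codeword c = mG in F_2^5, then tally its weight.
  m = 00 → c = 00000, weight = 0.
  m = 10 → c = 10111, weight = 4.
  m = 01 → c = 10000, weight = 1.
  m = 11 → c = 00111, weight = 3.
Tally weights:
  weight 0: 1 codewords.
  weight 1: 1 codewords.
  weight 3: 1 codewords.
  weight 4: 1 codewords.
Minimum distance d = smallest w > 0 with A_w > 0 = 1.
Sanity: Σ A_w = 4 = 2^2 = 4 ✓.


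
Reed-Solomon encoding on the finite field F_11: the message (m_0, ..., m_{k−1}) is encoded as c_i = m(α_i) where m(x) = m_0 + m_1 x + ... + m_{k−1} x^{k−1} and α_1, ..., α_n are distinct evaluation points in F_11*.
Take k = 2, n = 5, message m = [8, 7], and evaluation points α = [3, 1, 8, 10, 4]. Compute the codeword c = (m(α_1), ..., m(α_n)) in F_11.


c = [7, 4, 9, 1, 3]

Message polynomial: m(x) = 8 + 7·x (mod 11).
For each evaluation point α_i, compute m(α_i) mod 11:
  α_1 = 3: Horner steps 7 → 7, so m(3) = 7.
  α_2 = 1: Horner steps 7 → 4, so m(1) = 4.
  α_3 = 8: Horner steps 7 → 9, so m(8) = 9.
  α_4 = 10: Horner steps 7 → 1, so m(10) = 1.
  α_5 = 4: Horner steps 7 → 3, so m(4) = 3.
Codeword c = [7, 4, 9, 1, 3] ∈ F_11^5.


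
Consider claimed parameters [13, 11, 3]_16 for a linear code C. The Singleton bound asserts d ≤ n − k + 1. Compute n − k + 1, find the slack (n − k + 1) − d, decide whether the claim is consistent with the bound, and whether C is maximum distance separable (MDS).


Singleton RHS = n − k + 1 = 3, slack = 0, bound satisfied, MDS.

Singleton bound: d ≤ n − k + 1.
Here n = 13, k = 11, so n − k + 1 = 3.
Given d = 3, check d ≤ 3: YES.
Slack = (n − k + 1) − d = 0.
The code is MDS (slack = 0).
Description: the claimed parameters are [13, 11, 3]_16; such a code would be MDS (meets Singleton bound).


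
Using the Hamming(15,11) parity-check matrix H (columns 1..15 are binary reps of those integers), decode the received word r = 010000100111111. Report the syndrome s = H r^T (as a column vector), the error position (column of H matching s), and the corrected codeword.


s = (0, 1, 0, 0)^T, error position = 4, corrected codeword c = 010100100111111

Compute s = H r^T mod 2 one row at a time:
  s_1 = 0 + 0 + 1 + 1 + 1 + 1 + 1 + 1 = 6 ≡ 0 (mod 2).
  s_2 = 0 + 0 + 0 + 1 + 1 + 1 + 1 + 1 = 5 ≡ 1 (mod 2).
  s_3 = 1 + 0 + 0 + 1 + 1 + 1 + 1 + 1 = 6 ≡ 0 (mod 2).
  s_4 = 0 + 0 + 0 + 1 + 0 + 1 + 1 + 1 = 4 ≡ 0 (mod 2).
s = (0, 1, 0, 0)^T — this equals column 4 of H (binary 0100), so error is at position 4.
Correct: flip bit 4 of r = 010000100111111 to get c = 010100100111111.


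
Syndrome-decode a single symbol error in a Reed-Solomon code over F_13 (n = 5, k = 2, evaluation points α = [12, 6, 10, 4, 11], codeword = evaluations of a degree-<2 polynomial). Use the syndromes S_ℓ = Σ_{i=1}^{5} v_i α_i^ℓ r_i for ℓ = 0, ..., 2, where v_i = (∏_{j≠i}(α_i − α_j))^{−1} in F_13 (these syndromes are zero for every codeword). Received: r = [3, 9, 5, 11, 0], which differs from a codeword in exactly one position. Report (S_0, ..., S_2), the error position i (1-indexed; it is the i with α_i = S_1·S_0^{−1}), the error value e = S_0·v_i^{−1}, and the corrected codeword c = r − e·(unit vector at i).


S = (12, 2, 9), error at position 5, error magnitude e = 9, c = [3, 9, 5, 11, 4].

Step 1: column multipliers v_i = (∏_{j≠i}(α_i − α_j))^{−1} mod 13.
  i = 1 (α = 12): (12−6)(12−10)(12−4)(12−11) = 6·2·8·1 = 96 ≡ 5, so v_1 = 5^{−1} = 8 (mod 13).
  i = 2 (α = 6): (6−12)(6−10)(6−4)(6−11) = (−6)·(−4)·2·(−5) = −240 ≡ 7, so v_2 = 7^{−1} = 2 (mod 13).
  i = 3 (α = 10): (10−12)(10−6)(10−4)(10−11) = (−2)·4·6·(−1) = 48 ≡ 9, so v_3 = 9^{−1} = 3 (mod 13).
  i = 4 (α = 4): (4−12)(4−6)(4−10)(4−11) = (−8)·(−2)·(−6)·(−7) = 672 ≡ 9, so v_4 = 9^{−1} = 3 (mod 13).
  i = 5 (α = 11): (11−12)(11−6)(11−10)(11−4) = (−1)·5·1·7 = −35 ≡ 4, so v_5 = 4^{−1} = 10 (mod 13).
  v = [8, 2, 3, 3, 10].
Step 2: syndromes of r = [3, 9, 5, 11, 0] (all sums mod 13).
  S_0 = Σ v_i r_i = 8·3 + 2·9 + 3·5 + 3·11 + 10·0 = 90 ≡ 12.
  S_1 = Σ v_i α_i r_i = 8·12·3 + 2·6·9 + 3·10·5 + 3·4·11 + 10·11·0 = 678 ≡ 2.
  α_i^2 mod 13 = [1, 10, 9, 3, 4].
  S_2 = Σ v_i α_i^2 r_i = 8·1·3 + 2·10·9 + 3·9·5 + 3·3·11 + 10·4·0 = 438 ≡ 9.
  S = (12, 2, 9) ≠ 0, so r is not a codeword (an error is present).
Step 3: locate the error. For a single error e at position i, S_ℓ = v_i·e·α_i^ℓ, so α_err = S_1/S_0.
  S_0^{−1} = 12^{−1} = 12 (mod 13), so α_err = 2·12 = 24 ≡ 11 = α_5. Error position i = 5.
  Consistency check: S_2/S_1 = 9·7 = 63 ≡ 11 = α_err ✓ (single-error assumption holds).
Step 4: error magnitude e = S_0/v_5 = S_0·∏_{j≠5}(α_5 − α_j) = 12·4 = 48 ≡ 9 (mod 13).
Step 5: correct position 5: c_5 = r_5 − e = 0 − 9 ≡ 4 (mod 13). Hence c = [3, 9, 5, 11, 4].
  Check: interpolating c through the α_i gives m(x) = 2 + 12·x (degree < 2) with m(α_i) = c_i for every i, so c is indeed a codeword.


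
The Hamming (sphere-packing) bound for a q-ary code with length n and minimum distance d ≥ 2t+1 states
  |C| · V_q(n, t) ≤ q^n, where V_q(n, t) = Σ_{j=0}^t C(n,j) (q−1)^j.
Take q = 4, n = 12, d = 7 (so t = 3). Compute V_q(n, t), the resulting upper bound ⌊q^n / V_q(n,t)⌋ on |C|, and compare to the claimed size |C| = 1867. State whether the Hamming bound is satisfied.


V_q(n, t) = 6571, q^n = 16777216, Hamming bound = 2553, |C| = 1867 ≤ bound (satisfied).

Step 1: Compute V_q(n, t) = Σ_{j=0}^3 C(n, j) (q−1)^j.
  j = 0: C(12,0)·(3)^0 = 1·1 = 1.
  j = 1: C(12,1)·(3)^1 = 12·3 = 36.
  j = 2: C(12,2)·(3)^2 = 66·9 = 594.
  j = 3: C(12,3)·(3)^3 = 220·27 = 5940.
  V_q(n, t) = 1 + 36 + 594 + 5940 = 6571.
Step 2: q^n = 4^12 = 16777216.
Step 3: Hamming bound ⌊q^n / V_q(n,t)⌋ = ⌊16777216/6571⌋ = 2553.
Step 4: Compare |C| = 1867 to 2553: satisfied.
The claimed |C| lies below the Hamming bound.


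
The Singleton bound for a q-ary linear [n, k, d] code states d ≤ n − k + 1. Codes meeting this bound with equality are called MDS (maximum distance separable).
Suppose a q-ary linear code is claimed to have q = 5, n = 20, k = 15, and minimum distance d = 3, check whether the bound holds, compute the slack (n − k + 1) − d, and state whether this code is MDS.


Singleton RHS = n − k + 1 = 6, slack = 3, bound satisfied, not MDS.

Singleton bound: d ≤ n − k + 1.
Here n = 20, k = 15, so n − k + 1 = 6.
Given d = 3, check d ≤ 6: YES.
Slack = (n − k + 1) − d = 3.
The code is NOT MDS (slack = 3 > 0).
Description: the claimed parameters are [20, 15, 3]_5; such a code would be non-MDS.


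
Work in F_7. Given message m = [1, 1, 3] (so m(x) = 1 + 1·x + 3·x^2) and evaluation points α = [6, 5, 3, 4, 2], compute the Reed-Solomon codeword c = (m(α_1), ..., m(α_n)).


c = [3, 4, 3, 4, 1]

Message polynomial: m(x) = 1 + 1·x + 3·x^2 (mod 7).
For each evaluation point α_i, compute m(α_i) mod 7:
  α_1 = 6: Horner steps 3 → 5 → 3, so m(6) = 3.
  α_2 = 5: Horner steps 3 → 2 → 4, so m(5) = 4.
  α_3 = 3: Horner steps 3 → 3 → 3, so m(3) = 3.
  α_4 = 4: Horner steps 3 → 6 → 4, so m(4) = 4.
  α_5 = 2: Horner steps 3 → 0 → 1, so m(2) = 1.
Codeword c = [3, 4, 3, 4, 1] ∈ F_7^5.


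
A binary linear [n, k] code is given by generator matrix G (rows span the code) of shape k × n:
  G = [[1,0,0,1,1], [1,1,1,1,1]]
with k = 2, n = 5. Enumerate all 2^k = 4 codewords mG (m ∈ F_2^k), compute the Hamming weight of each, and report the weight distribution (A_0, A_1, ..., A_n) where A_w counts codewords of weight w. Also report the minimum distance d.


Weight distribution: A_0 = 1, A_2 = 1, A_3 = 1, A_5 = 1. Minimum distance d = 2.

Enumerate all 2^2 = 4 messages m ∈ F_2^2.
For each, compute codeword c = mG in F_2^5, then tally its weight.
  m = 00 → c = 00000, weight = 0.
  m = 10 → c = 10011, weight = 3.
  m = 01 → c = 11111, weight = 5.
  m = 11 → c = 01100, weight = 2.
Tally weights:
  weight 0: 1 codewords.
  weight 2: 1 codewords.
  weight 3: 1 codewords.
  weight 5: 1 codewords.
Minimum distance d = smallest w > 0 with A_w > 0 = 2.
Sanity: Σ A_w = 4 = 2^2 = 4 ✓.


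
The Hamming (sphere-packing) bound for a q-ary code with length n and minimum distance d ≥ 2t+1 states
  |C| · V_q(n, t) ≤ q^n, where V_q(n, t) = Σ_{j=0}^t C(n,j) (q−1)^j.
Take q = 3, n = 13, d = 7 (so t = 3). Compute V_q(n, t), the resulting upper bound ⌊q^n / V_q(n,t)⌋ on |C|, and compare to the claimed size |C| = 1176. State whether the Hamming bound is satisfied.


V_q(n, t) = 2627, q^n = 1594323, Hamming bound = 606, |C| = 1176 > bound (violated).

Step 1: Compute V_q(n, t) = Σ_{j=0}^3 C(n, j) (q−1)^j.
  j = 0: C(13,0)·(2)^0 = 1·1 = 1.
  j = 1: C(13,1)·(2)^1 = 13·2 = 26.
  j = 2: C(13,2)·(2)^2 = 78·4 = 312.
  j = 3: C(13,3)·(2)^3 = 286·8 = 2288.
  V_q(n, t) = 1 + 26 + 312 + 2288 = 2627.
Step 2: q^n = 3^13 = 1594323.
Step 3: Hamming bound ⌊q^n / V_q(n,t)⌋ = ⌊1594323/2627⌋ = 606.
Step 4: Compare |C| = 1176 to 606: violated.
The claimed |C| lies above the Hamming bound, so no 3-ary code of length 13 with d ≥ 7 can have 1176 codewords.


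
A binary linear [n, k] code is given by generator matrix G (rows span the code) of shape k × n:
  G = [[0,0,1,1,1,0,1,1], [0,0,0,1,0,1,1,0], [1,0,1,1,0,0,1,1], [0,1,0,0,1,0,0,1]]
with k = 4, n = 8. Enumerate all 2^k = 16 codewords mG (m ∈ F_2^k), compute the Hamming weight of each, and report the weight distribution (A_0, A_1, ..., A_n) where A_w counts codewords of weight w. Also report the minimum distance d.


Weight distribution: A_0 = 1, A_2 = 1, A_3 = 4, A_4 = 3, A_5 = 4, A_6 = 3. Minimum distance d = 2.

Enumerate all 2^4 = 16 messages m ∈ F_2^4.
For each, compute codeword c = mG in F_2^8, then tally its weight.
  m = 0000 → c = 00000000, weight = 0.
  m = 1000 → c = 00111011, weight = 5.
  m = 0100 → c = 00010110, weight = 3.
  m = 1100 → c = 00101101, weight = 4.
  m = 0010 → c = 10110011, weight = 5.
  m = 1010 → c = 10001000, weight = 2.
  m = 0110 → c = 10100101, weight = 4.
  m = 1110 → c = 10011110, weight = 5.
  m = 0001 → c = 01001001, weight = 3.
  m = 1001 → c = 01110010, weight = 4.
  m = 0101 → c = 01011111, weight = 6.
  m = 1101 → c = 01100100, weight = 3.
  m = 0011 → c = 11111010, weight = 6.
  m = 1011 → c = 11000001, weight = 3.
  m = 0111 → c = 11101100, weight = 5.
  m = 1111 → c = 11010111, weight = 6.
Tally weights:
  weight 0: 1 codewords.
  weight 2: 1 codewords.
  weight 3: 4 codewords.
  weight 4: 3 codewords.
  weight 5: 4 codewords.
  weight 6: 3 codewords.
Minimum distance d = smallest w > 0 with A_w > 0 = 2.
Sanity: Σ A_w = 16 = 2^4 = 16 ✓.


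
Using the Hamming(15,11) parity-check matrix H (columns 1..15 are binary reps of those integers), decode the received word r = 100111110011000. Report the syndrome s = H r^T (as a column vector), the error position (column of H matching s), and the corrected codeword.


s = (1, 1, 1, 0)^T, error position = 14, corrected codeword c = 100111110011010

Compute s = H r^T mod 2 one row at a time:
  s_1 = 1 + 0 + 0 + 1 + 1 + 0 + 0 + 0 = 3 ≡ 1 (mod 2).
  s_2 = 1 + 1 + 1 + 1 + 1 + 0 + 0 + 0 = 5 ≡ 1 (mod 2).
  s_3 = 0 + 0 + 1 + 1 + 0 + 1 + 0 + 0 = 3 ≡ 1 (mod 2).
  s_4 = 1 + 0 + 1 + 1 + 0 + 1 + 0 + 0 = 4 ≡ 0 (mod 2).
s = (1, 1, 1, 0)^T — this equals column 14 of H (binary 1110), so error is at position 14.
Correct: flip bit 14 of r = 100111110011000 to get c = 100111110011010.


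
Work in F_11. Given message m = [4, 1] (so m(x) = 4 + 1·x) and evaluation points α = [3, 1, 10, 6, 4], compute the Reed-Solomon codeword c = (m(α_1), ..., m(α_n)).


c = [7, 5, 3, 10, 8]

Message polynomial: m(x) = 4 + 1·x (mod 11).
For each evaluation point α_i, compute m(α_i) mod 11:
  α_1 = 3: Horner steps 1 → 7, so m(3) = 7.
  α_2 = 1: Horner steps 1 → 5, so m(1) = 5.
  α_3 = 10: Horner steps 1 → 3, so m(10) = 3.
  α_4 = 6: Horner steps 1 → 10, so m(6) = 10.
  α_5 = 4: Horner steps 1 → 8, so m(4) = 8.
Codeword c = [7, 5, 3, 10, 8] ∈ F_11^5.


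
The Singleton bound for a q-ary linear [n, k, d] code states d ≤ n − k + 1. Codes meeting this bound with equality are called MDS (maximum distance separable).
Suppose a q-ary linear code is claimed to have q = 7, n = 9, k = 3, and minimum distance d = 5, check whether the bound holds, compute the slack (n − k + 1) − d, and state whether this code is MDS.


Singleton RHS = n − k + 1 = 7, slack = 2, bound satisfied, not MDS.

Singleton bound: d ≤ n − k + 1.
Here n = 9, k = 3, so n − k + 1 = 7.
Given d = 5, check d ≤ 7: YES.
Slack = (n − k + 1) − d = 2.
The code is NOT MDS (slack = 2 > 0).
Description: the claimed parameters are [9, 3, 5]_7; such a code would be non-MDS.


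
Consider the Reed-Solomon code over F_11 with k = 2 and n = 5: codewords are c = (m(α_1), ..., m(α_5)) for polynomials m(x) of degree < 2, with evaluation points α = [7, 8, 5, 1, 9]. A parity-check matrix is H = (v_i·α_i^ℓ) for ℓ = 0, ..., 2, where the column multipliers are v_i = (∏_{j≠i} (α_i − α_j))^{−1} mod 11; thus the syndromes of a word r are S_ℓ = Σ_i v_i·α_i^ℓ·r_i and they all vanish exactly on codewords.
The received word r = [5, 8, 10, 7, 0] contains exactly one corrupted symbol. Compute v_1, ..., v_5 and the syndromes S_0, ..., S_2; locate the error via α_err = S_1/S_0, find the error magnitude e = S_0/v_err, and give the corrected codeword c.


S = (10, 10, 10), error at position 4, error magnitude e = 9, c = [5, 8, 10, 9, 0].

Step 1: column multipliers v_i = (∏_{j≠i}(α_i − α_j))^{−1} mod 11.
  i = 1 (α = 7): (7−8)(7−5)(7−1)(7−9) = (−1)·2·6·(−2) = 24 ≡ 2, so v_1 = 2^{−1} = 6 (mod 11).
  i = 2 (α = 8): (8−7)(8−5)(8−1)(8−9) = 1·3·7·(−1) = −21 ≡ 1, so v_2 = 1^{−1} = 1 (mod 11).
  i = 3 (α = 5): (5−7)(5−8)(5−1)(5−9) = (−2)·(−3)·4·(−4) = −96 ≡ 3, so v_3 = 3^{−1} = 4 (mod 11).
  i = 4 (α = 1): (1−7)(1−8)(1−5)(1−9) = (−6)·(−7)·(−4)·(−8) = 1344 ≡ 2, so v_4 = 2^{−1} = 6 (mod 11).
  i = 5 (α = 9): (9−7)(9−8)(9−5)(9−1) = 2·1·4·8 = 64 ≡ 9, so v_5 = 9^{−1} = 5 (mod 11).
  v = [6, 1, 4, 6, 5].
Step 2: syndromes of r = [5, 8, 10, 7, 0] (all sums mod 11).
  S_0 = Σ v_i r_i = 6·5 + 1·8 + 4·10 + 6·7 + 5·0 = 120 ≡ 10.
  S_1 = Σ v_i α_i r_i = 6·7·5 + 1·8·8 + 4·5·10 + 6·1·7 + 5·9·0 = 516 ≡ 10.
  α_i^2 mod 11 = [5, 9, 3, 1, 4].
  S_2 = Σ v_i α_i^2 r_i = 6·5·5 + 1·9·8 + 4·3·10 + 6·1·7 + 5·4·0 = 384 ≡ 10.
  S = (10, 10, 10) ≠ 0, so r is not a codeword (an error is present).
Step 3: locate the error. For a single error e at position i, S_ℓ = v_i·e·α_i^ℓ, so α_err = S_1/S_0.
  S_0^{−1} = 10^{−1} = 10 (mod 11), so α_err = 10·10 = 100 ≡ 1 = α_4. Error position i = 4.
  Consistency check: S_2/S_1 = 10·10 = 100 ≡ 1 = α_err ✓ (single-error assumption holds).
Step 4: error magnitude e = S_0/v_4 = S_0·∏_{j≠4}(α_4 − α_j) = 10·2 = 20 ≡ 9 (mod 11).
Step 5: correct position 4: c_4 = r_4 − e = 7 − 9 ≡ 9 (mod 11). Hence c = [5, 8, 10, 9, 0].
  Check: interpolating c through the α_i gives m(x) = 6 + 3·x (degree < 2) with m(α_i) = c_i for every i, so c is indeed a codeword.


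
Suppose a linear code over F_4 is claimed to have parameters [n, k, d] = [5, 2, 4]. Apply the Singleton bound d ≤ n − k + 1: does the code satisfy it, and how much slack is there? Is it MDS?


Singleton RHS = n − k + 1 = 4, slack = 0, bound satisfied, MDS.

Singleton bound: d ≤ n − k + 1.
Here n = 5, k = 2, so n − k + 1 = 4.
Given d = 4, check d ≤ 4: YES.
Slack = (n − k + 1) − d = 0.
The code is MDS (slack = 0).
Description: the claimed parameters are [5, 2, 4]_4; such a code would be MDS (meets Singleton bound).


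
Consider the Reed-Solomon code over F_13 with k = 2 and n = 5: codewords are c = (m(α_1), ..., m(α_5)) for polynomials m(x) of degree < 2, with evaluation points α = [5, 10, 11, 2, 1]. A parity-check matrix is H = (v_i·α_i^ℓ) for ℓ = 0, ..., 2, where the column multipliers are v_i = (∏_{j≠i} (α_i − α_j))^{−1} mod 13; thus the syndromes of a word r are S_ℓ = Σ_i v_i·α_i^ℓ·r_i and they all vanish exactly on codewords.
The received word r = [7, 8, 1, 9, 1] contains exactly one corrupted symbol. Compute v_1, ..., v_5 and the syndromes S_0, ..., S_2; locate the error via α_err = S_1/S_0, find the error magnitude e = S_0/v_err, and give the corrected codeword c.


S = (9, 8, 10), error at position 3, error magnitude e = 11, c = [7, 8, 3, 9, 1].

Step 1: column multipliers v_i = (∏_{j≠i}(α_i − α_j))^{−1} mod 13.
  i = 1 (α = 5): (5−10)(5−11)(5−2)(5−1) = (−5)·(−6)·3·4 = 360 ≡ 9, so v_1 = 9^{−1} = 3 (mod 13).
  i = 2 (α = 10): (10−5)(10−11)(10−2)(10−1) = 5·(−1)·8·9 = −360 ≡ 4, so v_2 = 4^{−1} = 10 (mod 13).
  i = 3 (α = 11): (11−5)(11−10)(11−2)(11−1) = 6·1·9·10 = 540 ≡ 7, so v_3 = 7^{−1} = 2 (mod 13).
  i = 4 (α = 2): (2−5)(2−10)(2−11)(2−1) = (−3)·(−8)·(−9)·1 = −216 ≡ 5, so v_4 = 5^{−1} = 8 (mod 13).
  i = 5 (α = 1): (1−5)(1−10)(1−11)(1−2) = (−4)·(−9)·(−10)·(−1) = 360 ≡ 9, so v_5 = 9^{−1} = 3 (mod 13).
  v = [3, 10, 2, 8, 3].
Step 2: syndromes of r = [7, 8, 1, 9, 1] (all sums mod 13).
  S_0 = Σ v_i r_i = 3·7 + 10·8 + 2·1 + 8·9 + 3·1 = 178 ≡ 9.
  S_1 = Σ v_i α_i r_i = 3·5·7 + 10·10·8 + 2·11·1 + 8·2·9 + 3·1·1 = 1074 ≡ 8.
  α_i^2 mod 13 = [12, 9, 4, 4, 1].
  S_2 = Σ v_i α_i^2 r_i = 3·12·7 + 10·9·8 + 2·4·1 + 8·4·9 + 3·1·1 = 1271 ≡ 10.
  S = (9, 8, 10) ≠ 0, so r is not a codeword (an error is present).
Step 3: locate the error. For a single error e at position i, S_ℓ = v_i·e·α_i^ℓ, so α_err = S_1/S_0.
  S_0^{−1} = 9^{−1} = 3 (mod 13), so α_err = 8·3 = 24 ≡ 11 = α_3. Error position i = 3.
  Consistency check: S_2/S_1 = 10·5 = 50 ≡ 11 = α_err ✓ (single-error assumption holds).
Step 4: error magnitude e = S_0/v_3 = S_0·∏_{j≠3}(α_3 − α_j) = 9·7 = 63 ≡ 11 (mod 13).
Step 5: correct position 3: c_3 = r_3 − e = 1 − 11 ≡ 3 (mod 13). Hence c = [7, 8, 3, 9, 1].
  Check: interpolating c through the α_i gives m(x) = 6 + 8·x (degree < 2) with m(α_i) = c_i for every i, so c is indeed a codeword.


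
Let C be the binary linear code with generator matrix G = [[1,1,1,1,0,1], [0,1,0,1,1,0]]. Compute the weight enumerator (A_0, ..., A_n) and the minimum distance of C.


Weight distribution: A_0 = 1, A_3 = 1, A_4 = 1, A_5 = 1. Minimum distance d = 3.

Enumerate all 2^2 = 4 messages m ∈ F_2^2.
For each, compute codeword c = mG in F_2^6, then tally its weight.
  m = 00 → c = 000000, weight = 0.
  m = 10 → c = 111101, weight = 5.
  m = 01 → c = 010110, weight = 3.
  m = 11 → c = 101011, weight = 4.
Tally weights:
  weight 0: 1 codewords.
  weight 3: 1 codewords.
  weight 4: 1 codewords.
  weight 5: 1 codewords.
Minimum distance d = smallest w > 0 with A_w > 0 = 3.
Sanity: Σ A_w = 4 = 2^2 = 4 ✓.


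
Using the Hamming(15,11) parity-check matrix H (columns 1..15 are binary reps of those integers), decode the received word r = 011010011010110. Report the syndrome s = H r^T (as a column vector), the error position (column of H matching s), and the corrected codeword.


s = (1, 1, 0, 1)^T, error position = 13, corrected codeword c = 011010011010010

Compute s = H r^T mod 2 one row at a time:
  s_1 = 1 + 1 + 0 + 1 + 0 + 1 + 1 + 0 = 5 ≡ 1 (mod 2).
  s_2 = 0 + 1 + 0 + 0 + 0 + 1 + 1 + 0 = 3 ≡ 1 (mod 2).
  s_3 = 1 + 1 + 0 + 0 + 0 + 1 + 1 + 0 = 4 ≡ 0 (mod 2).
  s_4 = 0 + 1 + 1 + 0 + 1 + 1 + 1 + 0 = 5 ≡ 1 (mod 2).
s = (1, 1, 0, 1)^T — this equals column 13 of H (binary 1101), so error is at position 13.
Correct: flip bit 13 of r = 011010011010110 to get c = 011010011010010.


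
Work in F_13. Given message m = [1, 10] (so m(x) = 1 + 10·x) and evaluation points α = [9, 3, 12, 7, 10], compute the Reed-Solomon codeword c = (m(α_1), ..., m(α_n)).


c = [0, 5, 4, 6, 10]

Message polynomial: m(x) = 1 + 10·x (mod 13).
For each evaluation point α_i, compute m(α_i) mod 13:
  α_1 = 9: Horner steps 10 → 0, so m(9) = 0.
  α_2 = 3: Horner steps 10 → 5, so m(3) = 5.
  α_3 = 12: Horner steps 10 → 4, so m(12) = 4.
  α_4 = 7: Horner steps 10 → 6, so m(7) = 6.
  α_5 = 10: Horner steps 10 → 10, so m(10) = 10.
Codeword c = [0, 5, 4, 6, 10] ∈ F_13^5.


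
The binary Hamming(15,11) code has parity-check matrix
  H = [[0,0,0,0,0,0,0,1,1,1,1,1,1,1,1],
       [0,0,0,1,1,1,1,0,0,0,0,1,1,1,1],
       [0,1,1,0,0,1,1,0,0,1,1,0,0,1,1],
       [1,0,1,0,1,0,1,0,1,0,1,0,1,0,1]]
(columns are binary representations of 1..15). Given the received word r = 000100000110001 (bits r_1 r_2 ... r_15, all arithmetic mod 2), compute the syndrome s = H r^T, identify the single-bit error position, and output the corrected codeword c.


s = (1, 0, 1, 0)^T, error position = 10, corrected codeword c = 000100000010001

Compute s = H r^T mod 2 one row at a time:
  s_1 = 0 + 0 + 1 + 1 + 0 + 0 + 0 + 1 = 3 ≡ 1 (mod 2).
  s_2 = 1 + 0 + 0 + 0 + 0 + 0 + 0 + 1 = 2 ≡ 0 (mod 2).
  s_3 = 0 + 0 + 0 + 0 + 1 + 1 + 0 + 1 = 3 ≡ 1 (mod 2).
  s_4 = 0 + 0 + 0 + 0 + 0 + 1 + 0 + 1 = 2 ≡ 0 (mod 2).
s = (1, 0, 1, 0)^T — this equals column 10 of H (binary 1010), so error is at position 10.
Correct: flip bit 10 of r = 000100000110001 to get c = 000100000010001.


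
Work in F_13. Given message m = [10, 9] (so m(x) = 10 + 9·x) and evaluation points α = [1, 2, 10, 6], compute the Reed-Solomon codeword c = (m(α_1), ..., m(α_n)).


c = [6, 2, 9, 12]

Message polynomial: m(x) = 10 + 9·x (mod 13).
For each evaluation point α_i, compute m(α_i) mod 13:
  α_1 = 1: Horner steps 9 → 6, so m(1) = 6.
  α_2 = 2: Horner steps 9 → 2, so m(2) = 2.
  α_3 = 10: Horner steps 9 → 9, so m(10) = 9.
  α_4 = 6: Horner steps 9 → 12, so m(6) = 12.
Codeword c = [6, 2, 9, 12] ∈ F_13^4.


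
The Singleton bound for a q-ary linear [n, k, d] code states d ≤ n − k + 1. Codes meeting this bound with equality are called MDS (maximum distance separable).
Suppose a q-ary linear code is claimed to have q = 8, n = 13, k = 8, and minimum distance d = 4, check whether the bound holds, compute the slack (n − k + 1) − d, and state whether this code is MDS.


Singleton RHS = n − k + 1 = 6, slack = 2, bound satisfied, not MDS.

Singleton bound: d ≤ n − k + 1.
Here n = 13, k = 8, so n − k + 1 = 6.
Given d = 4, check d ≤ 6: YES.
Slack = (n − k + 1) − d = 2.
The code is NOT MDS (slack = 2 > 0).
Description: the claimed parameters are [13, 8, 4]_8; such a code would be non-MDS.


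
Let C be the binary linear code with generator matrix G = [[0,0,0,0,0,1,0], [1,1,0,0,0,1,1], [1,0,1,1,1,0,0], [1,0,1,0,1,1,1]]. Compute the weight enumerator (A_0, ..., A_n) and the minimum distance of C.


Weight distribution: A_0 = 1, A_1 = 1, A_2 = 1, A_3 = 4, A_4 = 5, A_5 = 3, A_6 = 1. Minimum distance d = 1.

Enumerate all 2^4 = 16 messages m ∈ F_2^4.
For each, compute codeword c = mG in F_2^7, then tally its weight.
  m = 0000 → c = 0000000, weight = 0.
  m = 1000 → c = 0000010, weight = 1.
  m = 0100 → c = 1100011, weight = 4.
  m = 1100 → c = 1100001, weight = 3.
  m = 0010 → c = 1011100, weight = 4.
  m = 1010 → c = 1011110, weight = 5.
  m = 0110 → c = 0111111, weight = 6.
  m = 1110 → c = 0111101, weight = 5.
  m = 0001 → c = 1010111, weight = 5.
  m = 1001 → c = 1010101, weight = 4.
  m = 0101 → c = 0110100, weight = 3.
  m = 1101 → c = 0110110, weight = 4.
  m = 0011 → c = 0001011, weight = 3.
  m = 1011 → c = 0001001, weight = 2.
  m = 0111 → c = 1101000, weight = 3.
  m = 1111 → c = 1101010, weight = 4.
Tally weights:
  weight 0: 1 codewords.
  weight 1: 1 codewords.
  weight 2: 1 codewords.
  weight 3: 4 codewords.
  weight 4: 5 codewords.
  weight 5: 3 codewords.
  weight 6: 1 codewords.
Minimum distance d = smallest w > 0 with A_w > 0 = 1.
Sanity: Σ A_w = 16 = 2^4 = 16 ✓.


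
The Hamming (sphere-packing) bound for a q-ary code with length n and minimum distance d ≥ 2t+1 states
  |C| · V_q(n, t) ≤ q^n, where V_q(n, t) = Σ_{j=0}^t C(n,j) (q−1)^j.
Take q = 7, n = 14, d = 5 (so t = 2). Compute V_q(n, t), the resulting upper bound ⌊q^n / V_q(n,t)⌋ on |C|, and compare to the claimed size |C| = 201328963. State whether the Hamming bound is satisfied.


V_q(n, t) = 3361, q^n = 678223072849, Hamming bound = 201792047, |C| = 201328963 ≤ bound (satisfied).

Step 1: Compute V_q(n, t) = Σ_{j=0}^2 C(n, j) (q−1)^j.
  j = 0: C(14,0)·(6)^0 = 1·1 = 1.
  j = 1: C(14,1)·(6)^1 = 14·6 = 84.
  j = 2: C(14,2)·(6)^2 = 91·36 = 3276.
  V_q(n, t) = 1 + 84 + 3276 = 3361.
Step 2: q^n = 7^14 = 678223072849.
Step 3: Hamming bound ⌊q^n / V_q(n,t)⌋ = ⌊678223072849/3361⌋ = 201792047.
Step 4: Compare |C| = 201328963 to 201792047: satisfied.
The claimed |C| lies below the Hamming bound.


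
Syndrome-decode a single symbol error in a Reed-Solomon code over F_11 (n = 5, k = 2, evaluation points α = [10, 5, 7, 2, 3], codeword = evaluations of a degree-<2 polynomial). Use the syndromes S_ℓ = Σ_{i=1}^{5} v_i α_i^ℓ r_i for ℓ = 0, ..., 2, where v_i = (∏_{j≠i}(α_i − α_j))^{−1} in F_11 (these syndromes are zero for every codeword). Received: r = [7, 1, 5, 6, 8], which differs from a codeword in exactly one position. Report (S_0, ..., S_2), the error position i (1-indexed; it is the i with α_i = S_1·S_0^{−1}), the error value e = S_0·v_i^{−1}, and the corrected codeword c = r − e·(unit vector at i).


S = (10, 1, 10), error at position 1, error magnitude e = 7, c = [0, 1, 5, 6, 8].

Step 1: column multipliers v_i = (∏_{j≠i}(α_i − α_j))^{−1} mod 11.
  i = 1 (α = 10): (10−5)(10−7)(10−2)(10−3) = 5·3·8·7 = 840 ≡ 4, so v_1 = 4^{−1} = 3 (mod 11).
  i = 2 (α = 5): (5−10)(5−7)(5−2)(5−3) = (−5)·(−2)·3·2 = 60 ≡ 5, so v_2 = 5^{−1} = 9 (mod 11).
  i = 3 (α = 7): (7−10)(7−5)(7−2)(7−3) = (−3)·2·5·4 = −120 ≡ 1, so v_3 = 1^{−1} = 1 (mod 11).
  i = 4 (α = 2): (2−10)(2−5)(2−7)(2−3) = (−8)·(−3)·(−5)·(−1) = 120 ≡ 10, so v_4 = 10^{−1} = 10 (mod 11).
  i = 5 (α = 3): (3−10)(3−5)(3−7)(3−2) = (−7)·(−2)·(−4)·1 = −56 ≡ 10, so v_5 = 10^{−1} = 10 (mod 11).
  v = [3, 9, 1, 10, 10].
Step 2: syndromes of r = [7, 1, 5, 6, 8] (all sums mod 11).
  S_0 = Σ v_i r_i = 3·7 + 9·1 + 1·5 + 10·6 + 10·8 = 175 ≡ 10.
  S_1 = Σ v_i α_i r_i = 3·10·7 + 9·5·1 + 1·7·5 + 10·2·6 + 10·3·8 = 650 ≡ 1.
  α_i^2 mod 11 = [1, 3, 5, 4, 9].
  S_2 = Σ v_i α_i^2 r_i = 3·1·7 + 9·3·1 + 1·5·5 + 10·4·6 + 10·9·8 = 1033 ≡ 10.
  S = (10, 1, 10) ≠ 0, so r is not a codeword (an error is present).
Step 3: locate the error. For a single error e at position i, S_ℓ = v_i·e·α_i^ℓ, so α_err = S_1/S_0.
  S_0^{−1} = 10^{−1} = 10 (mod 11), so α_err = 1·10 = 10 ≡ 10 = α_1. Error position i = 1.
  Consistency check: S_2/S_1 = 10·1 = 10 ≡ 10 = α_err ✓ (single-error assumption holds).
Step 4: error magnitude e = S_0/v_1 = S_0·∏_{j≠1}(α_1 − α_j) = 10·4 = 40 ≡ 7 (mod 11).
Step 5: correct position 1: c_1 = r_1 − e = 7 − 7 ≡ 0 (mod 11). Hence c = [0, 1, 5, 6, 8].
  Check: interpolating c through the α_i gives m(x) = 2 + 2·x (degree < 2) with m(α_i) = c_i for every i, so c is indeed a codeword.


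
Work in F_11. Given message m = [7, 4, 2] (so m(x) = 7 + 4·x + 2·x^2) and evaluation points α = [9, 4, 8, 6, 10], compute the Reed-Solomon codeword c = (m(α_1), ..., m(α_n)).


c = [7, 0, 2, 4, 5]

Message polynomial: m(x) = 7 + 4·x + 2·x^2 (mod 11).
For each evaluation point α_i, compute m(α_i) mod 11:
  α_1 = 9: Horner steps 2 → 0 → 7, so m(9) = 7.
  α_2 = 4: Horner steps 2 → 1 → 0, so m(4) = 0.
  α_3 = 8: Horner steps 2 → 9 → 2, so m(8) = 2.
  α_4 = 6: Horner steps 2 → 5 → 4, so m(6) = 4.
  α_5 = 10: Horner steps 2 → 2 → 5, so m(10) = 5.
Codeword c = [7, 0, 2, 4, 5] ∈ F_11^5.
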